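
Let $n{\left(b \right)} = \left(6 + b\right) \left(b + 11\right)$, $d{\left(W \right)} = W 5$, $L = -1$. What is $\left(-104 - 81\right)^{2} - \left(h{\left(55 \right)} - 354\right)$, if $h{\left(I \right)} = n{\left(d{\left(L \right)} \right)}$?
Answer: $34573$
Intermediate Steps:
$d{\left(W \right)} = 5 W$
$n{\left(b \right)} = \left(6 + b\right) \left(11 + b\right)$
$h{\left(I \right)} = 6$ ($h{\left(I \right)} = 66 + \left(5 \left(-1\right)\right)^{2} + 17 \cdot 5 \left(-1\right) = 66 + \left(-5\right)^{2} + 17 \left(-5\right) = 66 + 25 - 85 = 6$)
$\left(-104 - 81\right)^{2} - \left(h{\left(55 \right)} - 354\right) = \left(-104 - 81\right)^{2} - \left(6 - 354\right) = \left(-185\right)^{2} - -348 = 34225 + 348 = 34573$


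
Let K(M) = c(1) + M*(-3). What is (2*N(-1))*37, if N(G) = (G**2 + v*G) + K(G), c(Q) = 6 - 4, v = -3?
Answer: 666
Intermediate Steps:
c(Q) = 2
K(M) = 2 - 3*M (K(M) = 2 + M*(-3) = 2 - 3*M)
N(G) = 2 + G**2 - 6*G (N(G) = (G**2 - 3*G) + (2 - 3*G) = 2 + G**2 - 6*G)
(2*N(-1))*37 = (2*(2 + (-1)**2 - 6*(-1)))*37 = (2*(2 + 1 + 6))*37 = (2*9)*37 = 18*37 = 666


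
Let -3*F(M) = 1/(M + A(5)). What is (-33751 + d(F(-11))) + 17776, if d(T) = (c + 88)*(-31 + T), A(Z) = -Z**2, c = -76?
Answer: -147122/9 ≈ -16347.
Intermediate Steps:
F(M) = -1/(3*(-25 + M)) (F(M) = -1/(3*(M - 1*5**2)) = -1/(3*(M - 1*25)) = -1/(3*(M - 25)) = -1/(3*(-25 + M)))
d(T) = -372 + 12*T (d(T) = (-76 + 88)*(-31 + T) = 12*(-31 + T) = -372 + 12*T)
(-33751 + d(F(-11))) + 17776 = (-33751 + (-372 + 12*(-1/(-75 + 3*(-11))))) + 17776 = (-33751 + (-372 + 12*(-1/(-75 - 33)))) + 17776 = (-33751 + (-372 + 12*(-1/(-108)))) + 17776 = (-33751 + (-372 + 12*(-1*(-1/108)))) + 17776 = (-33751 + (-372 + 12*(1/108))) + 17776 = (-33751 + (-372 + 1/9)) + 17776 = (-33751 - 3347/9) + 17776 = -307106/9 + 17776 = -147122/9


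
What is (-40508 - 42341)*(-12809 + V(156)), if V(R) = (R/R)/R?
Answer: 12734547719/12 ≈ 1.0612e+9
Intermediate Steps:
V(R) = 1/R
(-40508 - 42341)*(-12809 + V(156)) = (-40508 - 42341)*(-12809 + 1/156) = -82849*(-12809 + 1/156) = -82849*(-1998203/156) = 12734547719/12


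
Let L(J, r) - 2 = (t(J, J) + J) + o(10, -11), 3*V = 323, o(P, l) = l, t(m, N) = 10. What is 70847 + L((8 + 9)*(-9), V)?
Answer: 70695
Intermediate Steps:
V = 323/3 (V = (⅓)*323 = 323/3 ≈ 107.67)
L(J, r) = 1 + J (L(J, r) = 2 + ((10 + J) - 11) = 2 + (-1 + J) = 1 + J)
70847 + L((8 + 9)*(-9), V) = 70847 + (1 + (8 + 9)*(-9)) = 70847 + (1 + 17*(-9)) = 70847 + (1 - 153) = 70847 - 152 = 70695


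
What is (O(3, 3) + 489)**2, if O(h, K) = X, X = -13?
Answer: 226576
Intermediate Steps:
O(h, K) = -13
(O(3, 3) + 489)**2 = (-13 + 489)**2 = 476**2 = 226576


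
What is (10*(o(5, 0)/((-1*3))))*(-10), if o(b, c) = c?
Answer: 0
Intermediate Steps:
(10*(o(5, 0)/((-1*3))))*(-10) = (10*(0/((-1*3))))*(-10) = (10*(0/(-3)))*(-10) = (10*(0*(-1/3)))*(-10) = (10*0)*(-10) = 0*(-10) = 0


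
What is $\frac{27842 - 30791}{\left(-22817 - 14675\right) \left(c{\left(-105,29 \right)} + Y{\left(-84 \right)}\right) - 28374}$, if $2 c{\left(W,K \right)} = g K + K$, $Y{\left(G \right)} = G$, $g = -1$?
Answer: $- \frac{983}{1040318} \approx -0.0009449$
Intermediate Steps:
$c{\left(W,K \right)} = 0$ ($c{\left(W,K \right)} = \frac{- K + K}{2} = \frac{1}{2} \cdot 0 = 0$)
$\frac{27842 - 30791}{\left(-22817 - 14675\right) \left(c{\left(-105,29 \right)} + Y{\left(-84 \right)}\right) - 28374} = \frac{27842 - 30791}{\left(-22817 - 14675\right) \left(0 - 84\right) - 28374} = - \frac{2949}{\left(-37492\right) \left(-84\right) - 28374} = - \frac{2949}{3149328 - 28374} = - \frac{2949}{3120954} = \left(-2949\right) \frac{1}{3120954} = - \frac{983}{1040318}$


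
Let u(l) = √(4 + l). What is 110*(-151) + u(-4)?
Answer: -16610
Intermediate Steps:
110*(-151) + u(-4) = 110*(-151) + √(4 - 4) = -16610 + √0 = -16610 + 0 = -16610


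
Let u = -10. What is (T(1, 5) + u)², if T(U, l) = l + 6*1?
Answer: 1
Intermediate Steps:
T(U, l) = 6 + l (T(U, l) = l + 6 = 6 + l)
(T(1, 5) + u)² = ((6 + 5) - 10)² = (11 - 10)² = 1² = 1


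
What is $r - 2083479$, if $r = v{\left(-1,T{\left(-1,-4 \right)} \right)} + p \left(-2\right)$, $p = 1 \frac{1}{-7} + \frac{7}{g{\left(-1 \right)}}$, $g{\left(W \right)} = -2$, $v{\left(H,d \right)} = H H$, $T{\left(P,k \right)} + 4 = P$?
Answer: $- \frac{14584295}{7} \approx -2.0835 \cdot 10^{6}$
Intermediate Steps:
$T{\left(P,k \right)} = -4 + P$
$v{\left(H,d \right)} = H^{2}$
$p = - \frac{51}{14}$ ($p = 1 \frac{1}{-7} + \frac{7}{-2} = 1 \left(- \frac{1}{7}\right) + 7 \left(- \frac{1}{2}\right) = - \frac{1}{7} - \frac{7}{2} = - \frac{51}{14} \approx -3.6429$)
$r = \frac{58}{7}$ ($r = \left(-1\right)^{2} - - \frac{51}{7} = 1 + \frac{51}{7} = \frac{58}{7} \approx 8.2857$)
$r - 2083479 = \frac{58}{7} - 2083479 = - \frac{14584295}{7}$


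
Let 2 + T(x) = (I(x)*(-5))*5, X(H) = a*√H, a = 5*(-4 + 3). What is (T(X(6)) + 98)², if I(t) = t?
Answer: 102966 + 24000*√6 ≈ 1.6175e+5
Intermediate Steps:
a = -5 (a = 5*(-1) = -5)
X(H) = -5*√H
T(x) = -2 - 25*x (T(x) = -2 + (x*(-5))*5 = -2 - 5*x*5 = -2 - 25*x)
(T(X(6)) + 98)² = ((-2 - (-125)*√6) + 98)² = ((-2 + 125*√6) + 98)² = (96 + 125*√6)²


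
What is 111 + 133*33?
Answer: 4500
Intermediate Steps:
111 + 133*33 = 111 + 4389 = 4500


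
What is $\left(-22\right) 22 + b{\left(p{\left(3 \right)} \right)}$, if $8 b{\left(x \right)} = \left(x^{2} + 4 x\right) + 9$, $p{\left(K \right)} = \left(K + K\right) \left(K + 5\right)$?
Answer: $- \frac{1367}{8} \approx -170.88$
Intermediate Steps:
$p{\left(K \right)} = 2 K \left(5 + K\right)$
$b{\left(x \right)} = \frac{9}{8} + \frac{x}{2} + \frac{x^{2}}{8}$ ($b{\left(x \right)} = \frac{\left(x^{2} + 4 x\right) + 9}{8} = \frac{9 + x^{2} + 4 x}{8} = \frac{9}{8} + \frac{x}{2} + \frac{x^{2}}{8}$)
$\left(-22\right) 22 + b{\left(p{\left(3 \right)} \right)} = \left(-22\right) 22 + \left(\frac{9}{8} + \frac{2 \cdot 3 \left(5 + 3\right)}{2} + \frac{\left(2 \cdot 3 \left(5 + 3\right)\right)^{2}}{8}\right) = -484 + \left(\frac{9}{8} + \frac{2 \cdot 3 \cdot 8}{2} + \frac{\left(2 \cdot 3 \cdot 8\right)^{2}}{8}\right) = -484 + \left(\frac{9}{8} + \frac{1}{2} \cdot 48 + \frac{48^{2}}{8}\right) = -484 + \left(\frac{9}{8} + 24 + \frac{1}{8} \cdot 2304\right) = -484 + \left(\frac{9}{8} + 24 + 288\right) = -484 + \frac{2505}{8} = - \frac{1367}{8}$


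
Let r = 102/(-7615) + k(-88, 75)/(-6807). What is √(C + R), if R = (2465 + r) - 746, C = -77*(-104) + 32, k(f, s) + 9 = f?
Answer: 2*√6555362030337184995/51835305 ≈ 98.788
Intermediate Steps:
k(f, s) = -9 + f
r = 44341/51835305 (r = 102/(-7615) + (-9 - 88)/(-6807) = 102*(-1/7615) - 97*(-1/6807) = -102/7615 + 97/6807 = 44341/51835305 ≈ 0.00085542)
C = 8040 (C = 8008 + 32 = 8040)
R = 89104933636/51835305 (R = (2465 + 44341/51835305) - 746 = 127774071166/51835305 - 746 = 89104933636/51835305 ≈ 1719.0)
√(C + R) = √(8040 + 89104933636/51835305) = √(505860785836/51835305) = 2*√6555362030337184995/51835305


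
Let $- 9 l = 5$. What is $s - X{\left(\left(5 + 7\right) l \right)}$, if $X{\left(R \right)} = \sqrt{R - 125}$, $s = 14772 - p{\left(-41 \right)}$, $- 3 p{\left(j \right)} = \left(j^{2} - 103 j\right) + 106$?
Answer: $\frac{50326}{3} - \frac{i \sqrt{1185}}{3} \approx 16775.0 - 11.475 i$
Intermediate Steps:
$l = - \frac{5}{9}$ ($l = \left(- \frac{1}{9}\right) 5 = - \frac{5}{9} \approx -0.55556$)
$p{\left(j \right)} = - \frac{106}{3} - \frac{j^{2}}{3} + \frac{103 j}{3}$ ($p{\left(j \right)} = - \frac{\left(j^{2} - 103 j\right) + 106}{3} = - \frac{106 + j^{2} - 103 j}{3} = - \frac{106}{3} - \frac{j^{2}}{3} + \frac{103 j}{3}$)
$s = \frac{50326}{3}$ ($s = 14772 - \left(- \frac{106}{3} - \frac{\left(-41\right)^{2}}{3} + \frac{103}{3} \left(-41\right)\right) = 14772 - \left(- \frac{106}{3} - \frac{1681}{3} - \frac{4223}{3}\right) = 14772 - - \frac{6010}{3} = 14772 + \frac{6010}{3} = \frac{50326}{3} \approx 16775.0$)
$X{\left(R \right)} = \sqrt{-125 + R}$
$s - X{\left(\left(5 + 7\right) l \right)} = \frac{50326}{3} - \sqrt{-125 + \left(5 + 7\right) \left(- \frac{5}{9}\right)} = \frac{50326}{3} - \sqrt{-125 + 12 \left(- \frac{5}{9}\right)} = \frac{50326}{3} - \sqrt{-125 - \frac{20}{3}} = \frac{50326}{3} - \sqrt{- \frac{395}{3}} = \frac{50326}{3} - \frac{i \sqrt{1185}}{3}$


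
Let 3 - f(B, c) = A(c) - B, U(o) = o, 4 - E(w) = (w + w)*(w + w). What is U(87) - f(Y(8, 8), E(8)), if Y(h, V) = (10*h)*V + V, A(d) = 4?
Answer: -560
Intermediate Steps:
Y(h, V) = V + 10*V*h (Y(h, V) = 10*V*h + V = V + 10*V*h)
E(w) = 4 - 4*w**2 (E(w) = 4 - (w + w)*(w + w) = 4 - 2*w*2*w = 4 - 4*w**2)
f(B, c) = -1 + B (f(B, c) = 3 - (4 - B) = 3 + (-4 + B) = -1 + B)
U(87) - f(Y(8, 8), E(8)) = 87 - (-1 + 8*(1 + 10*8)) = 87 - (-1 + 8*(1 + 80)) = 87 - (-1 + 8*81) = 87 - (-1 + 648) = 87 - 1*647 = 87 - 647 = -560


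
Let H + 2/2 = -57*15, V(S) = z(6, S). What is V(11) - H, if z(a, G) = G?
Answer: 867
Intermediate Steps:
V(S) = S
H = -856 (H = -1 - 57*15 = -1 - 855 = -856)
V(11) - H = 11 - 1*(-856) = 11 + 856 = 867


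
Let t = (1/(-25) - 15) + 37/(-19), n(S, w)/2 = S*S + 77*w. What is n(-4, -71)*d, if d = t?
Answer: 87968238/475 ≈ 1.8520e+5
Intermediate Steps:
n(S, w) = 2*S² + 154*w (n(S, w) = 2*(S*S + 77*w) = 2*(S² + 77*w) = 2*S² + 154*w)
t = -8069/475 (t = (-1/25 - 15) + 37*(-1/19) = -376/25 - 37/19 = -8069/475 ≈ -16.987)
d = -8069/475 ≈ -16.987
n(-4, -71)*d = (2*(-4)² + 154*(-71))*(-8069/475) = (2*16 - 10934)*(-8069/475) = (32 - 10934)*(-8069/475) = -10902*(-8069/475) = 87968238/475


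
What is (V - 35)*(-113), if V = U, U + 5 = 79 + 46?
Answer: -9605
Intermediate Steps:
U = 120 (U = -5 + (79 + 46) = -5 + 125 = 120)
V = 120
(V - 35)*(-113) = (120 - 35)*(-113) = 85*(-113) = -9605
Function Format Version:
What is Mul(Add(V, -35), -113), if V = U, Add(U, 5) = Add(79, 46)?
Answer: -9605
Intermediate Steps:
U = 120 (U = Add(-5, Add(79, 46)) = Add(-5, 125) = 120)
V = 120
Mul(Add(V, -35), -113) = Mul(Add(120, -35), -113) = Mul(85, -113) = -9605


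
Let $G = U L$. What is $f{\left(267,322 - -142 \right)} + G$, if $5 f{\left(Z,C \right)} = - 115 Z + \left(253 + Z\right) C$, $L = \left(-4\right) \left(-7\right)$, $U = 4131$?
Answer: $157783$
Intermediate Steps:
$L = 28$
$G = 115668$ ($G = 4131 \cdot 28 = 115668$)
$f{\left(Z,C \right)} = - 23 Z + \frac{C \left(253 + Z\right)}{5}$ ($f{\left(Z,C \right)} = \frac{- 115 Z + \left(253 + Z\right) C}{5} = \frac{- 115 Z + C \left(253 + Z\right)}{5} = - 23 Z + \frac{C \left(253 + Z\right)}{5}$)
$f{\left(267,322 - -142 \right)} + G = \left(\left(-23\right) 267 + \frac{253 \left(322 - -142\right)}{5} + \frac{1}{5} \left(322 - -142\right) 267\right) + 115668 = \left(-6141 + \frac{253 \left(322 + 142\right)}{5} + \frac{1}{5} \left(322 + 142\right) 267\right) + 115668 = \left(-6141 + \frac{253}{5} \cdot 464 + \frac{1}{5} \cdot 464 \cdot 267\right) + 115668 = \left(-6141 + \frac{117392}{5} + \frac{123888}{5}\right) + 115668 = 42115 + 115668 = 157783$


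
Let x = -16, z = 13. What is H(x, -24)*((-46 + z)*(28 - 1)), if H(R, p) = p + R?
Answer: 35640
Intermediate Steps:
H(R, p) = R + p
H(x, -24)*((-46 + z)*(28 - 1)) = (-16 - 24)*((-46 + 13)*(28 - 1)) = -(-1320)*27 = -40*(-891) = 35640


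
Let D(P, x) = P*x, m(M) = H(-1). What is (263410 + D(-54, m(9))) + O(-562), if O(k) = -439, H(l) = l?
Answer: 263025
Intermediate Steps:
m(M) = -1
(263410 + D(-54, m(9))) + O(-562) = (263410 - 54*(-1)) - 439 = (263410 + 54) - 439 = 263464 - 439 = 263025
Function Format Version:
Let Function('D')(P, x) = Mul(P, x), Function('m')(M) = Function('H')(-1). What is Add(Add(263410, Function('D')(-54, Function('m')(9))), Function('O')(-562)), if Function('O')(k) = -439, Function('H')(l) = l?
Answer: 263025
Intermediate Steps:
Function('m')(M) = -1
Add(Add(263410, Function('D')(-54, Function('m')(9))), Function('O')(-562)) = Add(Add(263410, Mul(-54, -1)), -439) = Add(Add(263410, 54), -439) = Add(263464, -439) = 263025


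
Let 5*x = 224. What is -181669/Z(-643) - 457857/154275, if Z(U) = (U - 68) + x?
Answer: 46203267736/171296675 ≈ 269.73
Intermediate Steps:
x = 224/5 (x = (1/5)*224 = 224/5 ≈ 44.800)
Z(U) = -116/5 + U (Z(U) = (U - 68) + 224/5 = (-68 + U) + 224/5 = -116/5 + U)
-181669/Z(-643) - 457857/154275 = -181669/(-116/5 - 643) - 457857/154275 = -181669/(-3331/5) - 457857*1/154275 = -181669*(-5/3331) - 152619/51425 = 908345/3331 - 152619/51425 = 46203267736/171296675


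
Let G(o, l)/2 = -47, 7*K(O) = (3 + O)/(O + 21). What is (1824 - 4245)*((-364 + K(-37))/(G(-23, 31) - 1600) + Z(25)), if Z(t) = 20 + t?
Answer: -10384266987/94864 ≈ -1.0946e+5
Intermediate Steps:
K(O) = (3 + O)/(7*(21 + O)) (K(O) = ((3 + O)/(O + 21))/7 = ((3 + O)/(21 + O))/7 = (3 + O)/(7*(21 + O)))
G(o, l) = -94 (G(o, l) = 2*(-47) = -94)
(1824 - 4245)*((-364 + K(-37))/(G(-23, 31) - 1600) + Z(25)) = (1824 - 4245)*((-364 + (3 - 37)/(7*(21 - 37)))/(-94 - 1600) + (20 + 25)) = -2421*((-364 + (⅐)*(-34)/(-16))/(-1694) + 45) = -2421*((-364 + (⅐)*(-1/16)*(-34))*(-1/1694) + 45) = -2421*((-364 + 17/56)*(-1/1694) + 45) = -2421*(-20367/56*(-1/1694) + 45) = -2421*(20367/94864 + 45) = -2421*4289247/94864 = -10384266987/94864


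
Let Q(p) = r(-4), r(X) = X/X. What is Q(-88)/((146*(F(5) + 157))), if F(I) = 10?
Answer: 1/24382 ≈ 4.1014e-5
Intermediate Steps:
r(X) = 1
Q(p) = 1
Q(-88)/((146*(F(5) + 157))) = 1/(146*(10 + 157)) = 1/(146*167) = 1/24382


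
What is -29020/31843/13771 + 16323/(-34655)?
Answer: -7158803650919/15196562421215 ≈ -0.47108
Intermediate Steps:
-29020/31843/13771 + 16323/(-34655) = -29020*1/31843*(1/13771) + 16323*(-1/34655) = -29020/31843*1/13771 - 16323/34655 = -29020/438509953 - 16323/34655 = -7158803650919/15196562421215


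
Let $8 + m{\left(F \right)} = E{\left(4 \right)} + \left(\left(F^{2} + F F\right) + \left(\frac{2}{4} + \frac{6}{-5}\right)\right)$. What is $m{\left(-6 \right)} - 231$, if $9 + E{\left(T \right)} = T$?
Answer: $- \frac{1727}{10} \approx -172.7$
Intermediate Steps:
$E{\left(T \right)} = -9 + T$
$m{\left(F \right)} = - \frac{137}{10} + 2 F^{2}$ ($m{\left(F \right)} = -8 + \left(\left(-9 + 4\right) + \left(\left(F^{2} + F F\right) + \left(\frac{2}{4} + \frac{6}{-5}\right)\right)\right) = -8 + \left(-5 + \left(\left(F^{2} + F^{2}\right) + \left(2 \cdot \frac{1}{4} + 6 \left(- \frac{1}{5}\right)\right)\right)\right) = -8 + \left(-5 + \left(2 F^{2} + \left(\frac{1}{2} - \frac{6}{5}\right)\right)\right) = -8 + \left(-5 + \left(2 F^{2} - \frac{7}{10}\right)\right) = -8 + \left(-5 + \left(- \frac{7}{10} + 2 F^{2}\right)\right) = -8 + \left(- \frac{57}{10} + 2 F^{2}\right) = - \frac{137}{10} + 2 F^{2}$)
$m{\left(-6 \right)} - 231 = \left(- \frac{137}{10} + 2 \left(-6\right)^{2}\right) - 231 = \left(- \frac{137}{10} + 2 \cdot 36\right) - 231 = \left(- \frac{137}{10} + 72\right) - 231 = \frac{583}{10} - 231 = - \frac{1727}{10}$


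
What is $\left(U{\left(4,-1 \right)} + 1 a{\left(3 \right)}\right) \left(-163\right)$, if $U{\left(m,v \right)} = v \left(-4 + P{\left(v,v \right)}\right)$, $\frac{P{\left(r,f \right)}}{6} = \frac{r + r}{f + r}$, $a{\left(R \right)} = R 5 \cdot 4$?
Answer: $-9454$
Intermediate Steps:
$a{\left(R \right)} = 20 R$ ($a{\left(R \right)} = 5 R 4 = 20 R$)
$P{\left(r,f \right)} = \frac{12 r}{f + r}$ ($P{\left(r,f \right)} = 6 \frac{r + r}{f + r} = 6 \frac{2 r}{f + r} = \frac{12 r}{f + r}$)
$U{\left(m,v \right)} = 2 v$ ($U{\left(m,v \right)} = v \left(-4 + \frac{12 v}{v + v}\right) = v \left(-4 + \frac{12 v}{2 v}\right) = v \left(-4 + 12 v \frac{1}{2 v}\right) = v \left(-4 + 6\right) = v 2 = 2 v$)
$\left(U{\left(4,-1 \right)} + 1 a{\left(3 \right)}\right) \left(-163\right) = \left(2 \left(-1\right) + 1 \cdot 20 \cdot 3\right) \left(-163\right) = \left(-2 + 1 \cdot 60\right) \left(-163\right) = \left(-2 + 60\right) \left(-163\right) = 58 \left(-163\right) = -9454$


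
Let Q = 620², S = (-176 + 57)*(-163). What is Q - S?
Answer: 365003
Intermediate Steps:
S = 19397 (S = -119*(-163) = 19397)
Q = 384400
Q - S = 384400 - 1*19397 = 384400 - 19397 = 365003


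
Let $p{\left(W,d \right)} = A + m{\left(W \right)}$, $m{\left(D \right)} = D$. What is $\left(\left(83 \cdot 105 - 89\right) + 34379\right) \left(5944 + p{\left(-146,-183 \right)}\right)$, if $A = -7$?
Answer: $249041955$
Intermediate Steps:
$p{\left(W,d \right)} = -7 + W$
$\left(\left(83 \cdot 105 - 89\right) + 34379\right) \left(5944 + p{\left(-146,-183 \right)}\right) = \left(\left(83 \cdot 105 - 89\right) + 34379\right) \left(5944 - 153\right) = \left(\left(8715 - 89\right) + 34379\right) \left(5944 - 153\right) = \left(8626 + 34379\right) 5791 = 43005 \cdot 5791 = 249041955$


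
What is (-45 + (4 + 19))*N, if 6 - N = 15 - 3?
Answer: 132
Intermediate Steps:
N = -6 (N = 6 - (15 - 3) = 6 - 1*12 = 6 - 12 = -6)
(-45 + (4 + 19))*N = (-45 + (4 + 19))*(-6) = (-45 + 23)*(-6) = -22*(-6) = 132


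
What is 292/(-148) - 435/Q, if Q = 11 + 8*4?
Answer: -19234/1591 ≈ -12.089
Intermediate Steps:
Q = 43 (Q = 11 + 32 = 43)
292/(-148) - 435/Q = 292/(-148) - 435/43 = 292*(-1/148) - 435*1/43 = -73/37 - 435/43 = -19234/1591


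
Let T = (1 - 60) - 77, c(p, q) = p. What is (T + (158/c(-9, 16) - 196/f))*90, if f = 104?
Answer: -181865/13 ≈ -13990.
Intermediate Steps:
T = -136 (T = -59 - 77 = -136)
(T + (158/c(-9, 16) - 196/f))*90 = (-136 + (158/(-9) - 196/104))*90 = (-136 + (158*(-1/9) - 196*1/104))*90 = (-136 + (-158/9 - 49/26))*90 = (-136 - 4549/234)*90 = -36373/234*90 = -181865/13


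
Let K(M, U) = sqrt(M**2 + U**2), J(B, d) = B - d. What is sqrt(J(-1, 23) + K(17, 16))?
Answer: sqrt(-24 + sqrt(545)) ≈ 0.80918*I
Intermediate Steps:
sqrt(J(-1, 23) + K(17, 16)) = sqrt((-1 - 1*23) + sqrt(17**2 + 16**2)) = sqrt((-1 - 23) + sqrt(289 + 256)) = sqrt(-24 + sqrt(545))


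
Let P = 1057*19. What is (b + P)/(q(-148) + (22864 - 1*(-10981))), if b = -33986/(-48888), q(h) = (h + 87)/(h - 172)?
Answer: 39274067600/66184947171 ≈ 0.59340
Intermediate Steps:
q(h) = (87 + h)/(-172 + h)
P = 20083
b = 16993/24444 (b = -33986*(-1/48888) = 16993/24444 ≈ 0.69518)
(b + P)/(q(-148) + (22864 - 1*(-10981))) = (16993/24444 + 20083)/((87 - 148)/(-172 - 148) + (22864 - 1*(-10981))) = 490925845/(24444*(-61/(-320) + (22864 + 10981))) = 490925845/(24444*(-1/320*(-61) + 33845)) = 490925845/(24444*(61/320 + 33845)) = 490925845/(24444*(10830461/320)) = (490925845/24444)*(320/10830461) = 39274067600/66184947171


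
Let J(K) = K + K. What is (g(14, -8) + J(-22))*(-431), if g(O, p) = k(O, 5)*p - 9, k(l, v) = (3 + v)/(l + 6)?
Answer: 121111/5 ≈ 24222.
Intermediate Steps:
k(l, v) = (3 + v)/(6 + l)
g(O, p) = -9 + 8*p/(6 + O) (g(O, p) = ((3 + 5)/(6 + O))*p - 9 = (8/(6 + O))*p - 9 = 8*p/(6 + O) - 9 = -9 + 8*p/(6 + O))
J(K) = 2*K
(g(14, -8) + J(-22))*(-431) = ((-54 - 9*14 + 8*(-8))/(6 + 14) + 2*(-22))*(-431) = ((-54 - 126 - 64)/20 - 44)*(-431) = ((1/20)*(-244) - 44)*(-431) = (-61/5 - 44)*(-431) = -281/5*(-431) = 121111/5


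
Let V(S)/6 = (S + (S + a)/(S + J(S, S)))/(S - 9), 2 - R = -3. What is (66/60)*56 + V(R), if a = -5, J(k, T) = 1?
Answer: 541/10 ≈ 54.100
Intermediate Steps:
R = 5 (R = 2 - 1*(-3) = 2 + 3 = 5)
V(S) = 6*(S + (-5 + S)/(1 + S))/(-9 + S) (V(S) = 6*((S + (S - 5)/(S + 1))/(S - 9)) = 6*((S + (-5 + S)/(1 + S))/(-9 + S)) = 6*(S + (-5 + S)/(1 + S))/(-9 + S))
(66/60)*56 + V(R) = (66/60)*56 + 6*(-5 + 5² + 2*5)/(-9 + 5² - 8*5) = (66*(1/60))*56 + 6*(-5 + 25 + 10)/(-9 + 25 - 40) = (11/10)*56 + 6*30/(-24) = 308/5 + 6*(-1/24)*30 = 308/5 - 15/2 = 541/10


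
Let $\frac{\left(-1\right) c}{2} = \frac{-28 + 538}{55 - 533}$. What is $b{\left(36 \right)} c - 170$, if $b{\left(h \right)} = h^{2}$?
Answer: $\frac{620330}{239} \approx 2595.5$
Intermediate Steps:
$c = \frac{510}{239}$ ($c = - 2 \frac{-28 + 538}{55 - 533} = - 2 \frac{510}{-478} = - 2 \cdot 510 \left(- \frac{1}{478}\right) = \left(-2\right) \left(- \frac{255}{239}\right) = \frac{510}{239} \approx 2.1339$)
$b{\left(36 \right)} c - 170 = 36^{2} \cdot \frac{510}{239} - 170 = 1296 \cdot \frac{510}{239} - 170 = \frac{660960}{239} - 170 = \frac{620330}{239}$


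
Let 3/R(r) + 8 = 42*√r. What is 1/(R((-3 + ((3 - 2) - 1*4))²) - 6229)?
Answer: -244/1519873 ≈ -0.00016054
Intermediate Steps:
R(r) = 3/(-8 + 42*√r)
1/(R((-3 + ((3 - 2) - 1*4))²) - 6229) = 1/(3/(2*(-4 + 21*√((-3 + ((3 - 2) - 1*4))²))) - 6229) = 1/(3/(2*(-4 + 21*√((-3 + (1 - 4))²))) - 6229) = 1/(3/(2*(-4 + 21*√((-3 - 3)²))) - 6229) = 1/(3/(2*(-4 + 21*√((-6)²))) - 6229) = 1/(3/(2*(-4 + 21*√36)) - 6229) = 1/(3/(2*(-4 + 21*6)) - 6229) = 1/(3/(2*(-4 + 126)) - 6229) = 1/((3/2)/122 - 6229) = 1/((3/2)*(1/122) - 6229) = 1/(3/244 - 6229) = 1/(-1519873/244) = -244/1519873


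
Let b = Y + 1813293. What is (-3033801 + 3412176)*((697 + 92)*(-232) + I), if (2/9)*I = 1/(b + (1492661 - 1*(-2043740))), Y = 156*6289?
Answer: -876949333201166625/12661556 ≈ -6.9261e+10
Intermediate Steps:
Y = 981084
b = 2794377 (b = 981084 + 1813293 = 2794377)
I = 9/12661556 (I = 9/(2*(2794377 + (1492661 - 1*(-2043740)))) = 9/(2*(2794377 + (1492661 + 2043740))) = 9/(2*(2794377 + 3536401)) = (9/2)/6330778 = (9/2)*(1/6330778) = 9/12661556 ≈ 7.1081e-7)
(-3033801 + 3412176)*((697 + 92)*(-232) + I) = (-3033801 + 3412176)*((697 + 92)*(-232) + 9/12661556) = 378375*(789*(-232) + 9/12661556) = 378375*(-183048 + 9/12661556) = 378375*(-2317672502679/12661556) = -876949333201166625/12661556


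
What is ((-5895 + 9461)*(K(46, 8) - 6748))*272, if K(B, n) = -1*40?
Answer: -6584034176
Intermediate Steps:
K(B, n) = -40
((-5895 + 9461)*(K(46, 8) - 6748))*272 = ((-5895 + 9461)*(-40 - 6748))*272 = (3566*(-6788))*272 = -24206008*272 = -6584034176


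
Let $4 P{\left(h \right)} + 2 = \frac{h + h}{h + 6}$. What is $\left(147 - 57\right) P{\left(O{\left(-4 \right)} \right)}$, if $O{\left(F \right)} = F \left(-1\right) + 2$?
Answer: $- \frac{45}{2} \approx -22.5$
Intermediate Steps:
$O{\left(F \right)} = 2 - F$ ($O{\left(F \right)} = - F + 2 = 2 - F$)
$P{\left(h \right)} = - \frac{1}{2} + \frac{h}{2 \left(6 + h\right)}$ ($P{\left(h \right)} = - \frac{1}{2} + \frac{\left(h + h\right) \frac{1}{h + 6}}{4} = - \frac{1}{2} + \frac{2 h \frac{1}{6 + h}}{4} = - \frac{1}{2} + \frac{h}{2 \left(6 + h\right)}$)
$\left(147 - 57\right) P{\left(O{\left(-4 \right)} \right)} = \left(147 - 57\right) \left(- \frac{3}{6 + \left(2 - -4\right)}\right) = 90 \left(- \frac{3}{6 + \left(2 + 4\right)}\right) = 90 \left(- \frac{3}{6 + 6}\right) = 90 \left(- \frac{3}{12}\right) = 90 \left(\left(-3\right) \frac{1}{12}\right) = 90 \left(- \frac{1}{4}\right) = - \frac{45}{2}$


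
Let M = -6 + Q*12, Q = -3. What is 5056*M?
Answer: -212352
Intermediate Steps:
M = -42 (M = -6 - 3*12 = -6 - 36 = -42)
5056*M = 5056*(-42) = -212352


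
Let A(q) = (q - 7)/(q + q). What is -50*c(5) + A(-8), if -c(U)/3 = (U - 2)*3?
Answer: 21615/16 ≈ 1350.9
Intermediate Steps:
c(U) = 18 - 9*U (c(U) = -3*(U - 2)*3 = -3*(-2 + U)*3 = -3*(-6 + 3*U) = 18 - 9*U)
A(q) = (-7 + q)/(2*q) (A(q) = (-7 + q)/((2*q)) = (-7 + q)*(1/(2*q)) = (-7 + q)/(2*q))
-50*c(5) + A(-8) = -50*(18 - 9*5) + (1/2)*(-7 - 8)/(-8) = -50*(18 - 45) + (1/2)*(-1/8)*(-15) = -50*(-27) + 15/16 = 1350 + 15/16 = 21615/16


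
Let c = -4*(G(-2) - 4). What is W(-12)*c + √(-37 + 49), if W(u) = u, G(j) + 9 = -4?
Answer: -816 + 2*√3 ≈ -812.54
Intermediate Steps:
G(j) = -13 (G(j) = -9 - 4 = -13)
c = 68 (c = -4*(-13 - 4) = -4*(-17) = 68)
W(-12)*c + √(-37 + 49) = -12*68 + √(-37 + 49) = -816 + √12 = -816 + 2*√3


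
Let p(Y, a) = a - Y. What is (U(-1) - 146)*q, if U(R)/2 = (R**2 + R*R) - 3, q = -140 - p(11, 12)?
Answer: 20868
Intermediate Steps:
q = -141 (q = -140 - (12 - 1*11) = -140 - (12 - 11) = -140 - 1*1 = -140 - 1 = -141)
U(R) = -6 + 4*R**2 (U(R) = 2*((R**2 + R*R) - 3) = 2*((R**2 + R**2) - 3) = 2*(2*R**2 - 3) = 2*(-3 + 2*R**2) = -6 + 4*R**2)
(U(-1) - 146)*q = ((-6 + 4*(-1)**2) - 146)*(-141) = ((-6 + 4*1) - 146)*(-141) = ((-6 + 4) - 146)*(-141) = (-2 - 146)*(-141) = -148*(-141) = 20868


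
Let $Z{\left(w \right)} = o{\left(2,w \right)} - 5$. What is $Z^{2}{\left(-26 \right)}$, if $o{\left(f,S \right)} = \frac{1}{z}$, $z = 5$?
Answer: $\frac{576}{25} \approx 23.04$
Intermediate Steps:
$o{\left(f,S \right)} = \frac{1}{5}$
$Z{\left(w \right)} = - \frac{24}{5}$ ($Z{\left(w \right)} = \frac{1}{5} - 5 = - \frac{24}{5}$)
$Z^{2}{\left(-26 \right)} = \left(- \frac{24}{5}\right)^{2} = \frac{576}{25}$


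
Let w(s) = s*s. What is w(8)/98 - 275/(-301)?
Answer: 3301/2107 ≈ 1.5667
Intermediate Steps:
w(s) = s²
w(8)/98 - 275/(-301) = 8²/98 - 275/(-301) = 64*(1/98) - 275*(-1/301) = 32/49 + 275/301 = 3301/2107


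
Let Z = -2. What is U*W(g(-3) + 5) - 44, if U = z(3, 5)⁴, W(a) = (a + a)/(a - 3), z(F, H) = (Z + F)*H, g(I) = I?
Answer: -2544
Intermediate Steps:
z(F, H) = H*(-2 + F) (z(F, H) = (-2 + F)*H = H*(-2 + F))
W(a) = 2*a/(-3 + a) (W(a) = (2*a)/(-3 + a) = 2*a/(-3 + a))
U = 625 (U = (5*(-2 + 3))⁴ = (5*1)⁴ = 5⁴ = 625)
U*W(g(-3) + 5) - 44 = 625*(2*(-3 + 5)/(-3 + (-3 + 5))) - 44 = 625*(2*2/(-3 + 2)) - 44 = 625*(2*2/(-1)) - 44 = 625*(2*2*(-1)) - 44 = 625*(-4) - 44 = -2500 - 44 = -2544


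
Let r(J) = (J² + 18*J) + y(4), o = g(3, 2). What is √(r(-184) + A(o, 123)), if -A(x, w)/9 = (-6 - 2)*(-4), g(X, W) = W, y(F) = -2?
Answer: √30254 ≈ 173.94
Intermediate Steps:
o = 2
A(x, w) = -288 (A(x, w) = -9*(-6 - 2)*(-4) = -(-72)*(-4) = -9*32 = -288)
r(J) = -2 + J² + 18*J (r(J) = (J² + 18*J) - 2 = -2 + J² + 18*J)
√(r(-184) + A(o, 123)) = √((-2 + (-184)² + 18*(-184)) - 288) = √((-2 + 33856 - 3312) - 288) = √(30542 - 288) = √30254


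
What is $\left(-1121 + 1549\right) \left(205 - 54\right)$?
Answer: $64628$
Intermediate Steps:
$\left(-1121 + 1549\right) \left(205 - 54\right) = 428 \cdot 151 = 64628$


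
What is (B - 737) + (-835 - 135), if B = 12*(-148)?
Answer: -3483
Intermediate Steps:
B = -1776
(B - 737) + (-835 - 135) = (-1776 - 737) + (-835 - 135) = -2513 - 970 = -3483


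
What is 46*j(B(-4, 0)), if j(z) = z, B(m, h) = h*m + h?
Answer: 0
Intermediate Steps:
B(m, h) = h + h*m
46*j(B(-4, 0)) = 46*(0*(1 - 4)) = 46*(0*(-3)) = 46*0 = 0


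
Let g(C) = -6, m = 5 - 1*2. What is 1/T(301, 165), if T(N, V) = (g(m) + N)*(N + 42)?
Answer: 1/101185 ≈ 9.8829e-6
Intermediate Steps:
m = 3 (m = 5 - 2 = 3)
T(N, V) = (-6 + N)*(42 + N) (T(N, V) = (-6 + N)*(N + 42) = (-6 + N)*(42 + N))
1/T(301, 165) = 1/(-252 + 301**2 + 36*301) = 1/(-252 + 90601 + 10836) = 1/101185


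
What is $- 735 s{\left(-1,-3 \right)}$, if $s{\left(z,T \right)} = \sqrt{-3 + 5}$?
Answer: $- 735 \sqrt{2} \approx -1039.4$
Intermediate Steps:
$s{\left(z,T \right)} = \sqrt{2}$
$- 735 s{\left(-1,-3 \right)} = - 735 \sqrt{2}$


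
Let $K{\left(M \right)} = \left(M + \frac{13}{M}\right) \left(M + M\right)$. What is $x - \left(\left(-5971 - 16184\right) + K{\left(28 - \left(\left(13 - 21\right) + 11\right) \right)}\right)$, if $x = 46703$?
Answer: $67582$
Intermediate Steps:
$K{\left(M \right)} = 2 M \left(M + \frac{13}{M}\right)$ ($K{\left(M \right)} = \left(M + \frac{13}{M}\right) 2 M = 2 M \left(M + \frac{13}{M}\right)$)
$x - \left(\left(-5971 - 16184\right) + K{\left(28 - \left(\left(13 - 21\right) + 11\right) \right)}\right) = 46703 - \left(\left(-5971 - 16184\right) + \left(26 + 2 \left(28 - \left(\left(13 - 21\right) + 11\right)\right)^{2}\right)\right) = 46703 - \left(-22155 + \left(26 + 2 \left(28 - \left(-8 + 11\right)\right)^{2}\right)\right) = 46703 - \left(-22155 + \left(26 + 2 \left(28 - 3\right)^{2}\right)\right) = 46703 - \left(-22155 + \left(26 + 2 \cdot 25^{2}\right)\right) = 46703 - \left(-22155 + \left(26 + 2 \cdot 625\right)\right) = 46703 - \left(-22155 + \left(26 + 1250\right)\right) = 46703 - \left(-22155 + 1276\right) = 46703 - -20879 = 46703 + 20879 = 67582$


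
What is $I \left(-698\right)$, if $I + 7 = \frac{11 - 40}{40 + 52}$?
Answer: $\frac{234877}{46} \approx 5106.0$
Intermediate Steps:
$I = - \frac{673}{92}$ ($I = -7 + \frac{11 - 40}{40 + 52} = -7 - \frac{29}{92} = - \frac{673}{92} \approx -7.3152$)
$I \left(-698\right) = \left(- \frac{673}{92}\right) \left(-698\right) = \frac{234877}{46}$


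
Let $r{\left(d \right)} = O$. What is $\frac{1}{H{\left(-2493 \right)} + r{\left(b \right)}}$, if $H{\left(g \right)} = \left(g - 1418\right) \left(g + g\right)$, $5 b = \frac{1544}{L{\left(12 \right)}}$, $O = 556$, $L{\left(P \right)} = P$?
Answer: $\frac{1}{19500802} \approx 5.128 \cdot 10^{-8}$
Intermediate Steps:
$b = \frac{386}{15}$ ($b = \frac{1544 \cdot \frac{1}{12}}{5} = \frac{1}{5} \cdot \frac{386}{3} = \frac{386}{15} \approx 25.733$)
$r{\left(d \right)} = 556$
$H{\left(g \right)} = 2 g \left(-1418 + g\right)$ ($H{\left(g \right)} = \left(-1418 + g\right) 2 g = 2 g \left(-1418 + g\right)$)
$\frac{1}{H{\left(-2493 \right)} + r{\left(b \right)}} = \frac{1}{2 \left(-2493\right) \left(-1418 - 2493\right) + 556} = \frac{1}{2 \left(-2493\right) \left(-3911\right) + 556} = \frac{1}{19500246 + 556} = \frac{1}{19500802}$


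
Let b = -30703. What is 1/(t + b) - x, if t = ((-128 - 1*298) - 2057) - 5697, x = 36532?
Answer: -1420473757/38883 ≈ -36532.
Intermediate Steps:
t = -8180 (t = ((-128 - 298) - 2057) - 5697 = (-426 - 2057) - 5697 = -2483 - 5697 = -8180)
1/(t + b) - x = 1/(-8180 - 30703) - 1*36532 = 1/(-38883) - 36532 = -1/38883 - 36532 = -1420473757/38883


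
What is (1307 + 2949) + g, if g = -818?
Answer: 3438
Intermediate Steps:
(1307 + 2949) + g = (1307 + 2949) - 818 = 4256 - 818 = 3438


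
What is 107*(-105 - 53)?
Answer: -16906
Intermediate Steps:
107*(-105 - 53) = 107*(-158) = -16906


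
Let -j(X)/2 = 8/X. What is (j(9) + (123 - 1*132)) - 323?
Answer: -3004/9 ≈ -333.78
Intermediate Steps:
j(X) = -16/X
(j(9) + (123 - 1*132)) - 323 = (-16/9 + (123 - 1*132)) - 323 = (-16*⅑ + (123 - 132)) - 323 = (-16/9 - 9) - 323 = -97/9 - 323 = -3004/9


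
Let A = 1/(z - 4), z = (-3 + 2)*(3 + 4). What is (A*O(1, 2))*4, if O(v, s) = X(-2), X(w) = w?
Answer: 8/11 ≈ 0.72727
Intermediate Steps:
z = -7 (z = -1*7 = -7)
O(v, s) = -2
A = -1/11 (A = 1/(-7 - 4) = 1/(-11) = -1/11 ≈ -0.090909)
(A*O(1, 2))*4 = -1/11*(-2)*4 = (2/11)*4 = 8/11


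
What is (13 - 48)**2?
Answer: 1225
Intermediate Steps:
(13 - 48)**2 = (-35)**2 = 1225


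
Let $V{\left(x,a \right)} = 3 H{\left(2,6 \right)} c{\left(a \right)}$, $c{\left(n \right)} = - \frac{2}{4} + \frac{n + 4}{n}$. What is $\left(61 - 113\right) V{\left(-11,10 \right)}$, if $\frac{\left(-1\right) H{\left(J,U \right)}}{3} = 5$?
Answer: $2106$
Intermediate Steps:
$H{\left(J,U \right)} = -15$ ($H{\left(J,U \right)} = \left(-3\right) 5 = -15$)
$c{\left(n \right)} = - \frac{1}{2} + \frac{4 + n}{n}$ ($c{\left(n \right)} = \left(-2\right) \frac{1}{4} + \frac{4 + n}{n} = - \frac{1}{2} + \frac{4 + n}{n}$)
$V{\left(x,a \right)} = - \frac{45 \left(8 + a\right)}{2 a}$ ($V{\left(x,a \right)} = 3 \left(-15\right) \frac{8 + a}{2 a} = - 45 \frac{8 + a}{2 a} = - \frac{45 \left(8 + a\right)}{2 a}$)
$\left(61 - 113\right) V{\left(-11,10 \right)} = \left(61 - 113\right) \left(- \frac{45}{2} - \frac{180}{10}\right) = - 52 \left(- \frac{45}{2} - 18\right) = \left(-52\right) \left(- \frac{81}{2}\right) = 2106$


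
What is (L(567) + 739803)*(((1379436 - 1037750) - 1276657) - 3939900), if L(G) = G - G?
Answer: -3606444190413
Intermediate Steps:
L(G) = 0
(L(567) + 739803)*(((1379436 - 1037750) - 1276657) - 3939900) = (0 + 739803)*(((1379436 - 1037750) - 1276657) - 3939900) = 739803*((341686 - 1276657) - 3939900) = 739803*(-934971 - 3939900) = 739803*(-4874871) = -3606444190413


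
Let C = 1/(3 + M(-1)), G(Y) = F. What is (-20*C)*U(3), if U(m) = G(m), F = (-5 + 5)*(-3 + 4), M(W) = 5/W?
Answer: 0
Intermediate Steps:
F = 0 (F = 0*1 = 0)
G(Y) = 0
C = -1/2 (C = 1/(3 + 5/(-1)) = 1/(3 + 5*(-1)) = 1/(3 - 5) = 1/(-2) = -1/2 ≈ -0.50000)
U(m) = 0
(-20*C)*U(3) = -20*(-1/2)*0 = 10*0 = 0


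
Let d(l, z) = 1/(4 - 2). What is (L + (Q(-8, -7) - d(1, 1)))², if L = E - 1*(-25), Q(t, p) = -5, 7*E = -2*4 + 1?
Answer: 1369/4 ≈ 342.25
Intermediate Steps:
E = -1 (E = (-2*4 + 1)/7 = (-8 + 1)/7 = (⅐)*(-7) = -1)
d(l, z) = ½ (d(l, z) = 1/2 = ½)
L = 24 (L = -1 - 1*(-25) = -1 + 25 = 24)
(L + (Q(-8, -7) - d(1, 1)))² = (24 + (-5 - 1*½))² = (24 + (-5 - ½))² = (24 - 11/2)² = (37/2)² = 1369/4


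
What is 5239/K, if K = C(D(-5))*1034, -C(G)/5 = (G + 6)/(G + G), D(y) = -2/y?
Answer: -5239/41360 ≈ -0.12667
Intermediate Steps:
C(G) = -5*(6 + G)/(2*G) (C(G) = -5*(G + 6)/(G + G) = -5*(6 + G)/(2*G))
K = -41360 (K = (-5/2 - 15/((-2/(-5))))*1034 = (-5/2 - 15/((-2*(-⅕))))*1034 = (-5/2 - 15/⅖)*1034 = (-5/2 - 15*5/2)*1034 = (-5/2 - 75/2)*1034 = -40*1034 = -41360)
5239/K = 5239/(-41360) = 5239*(-1/41360) = -5239/41360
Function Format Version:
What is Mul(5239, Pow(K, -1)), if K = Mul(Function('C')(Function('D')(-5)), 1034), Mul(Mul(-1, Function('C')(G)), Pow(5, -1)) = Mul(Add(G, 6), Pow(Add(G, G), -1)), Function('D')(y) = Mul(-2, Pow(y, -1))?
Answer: Rational(-5239, 41360) ≈ -0.12667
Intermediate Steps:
Function('C')(G) = Mul(Rational(-5, 2), Pow(G, -1), Add(6, G)) (Function('C')(G) = Mul(-5, Mul(Add(G, 6), Pow(Add(G, G), -1))) = Mul(-5, Mul(Add(6, G), Pow(Mul(2, G), -1))) = Mul(-5, Mul(Add(6, G), Mul(Rational(1, 2), Pow(G, -1)))) = Mul(-5, Mul(Rational(1, 2), Pow(G, -1), Add(6, G))) = Mul(Rational(-5, 2), Pow(G, -1), Add(6, G)))
K = -41360 (K = Mul(Add(Rational(-5, 2), Mul(-15, Pow(Mul(-2, Pow(-5, -1)), -1))), 1034) = Mul(Add(Rational(-5, 2), Mul(-15, Pow(Mul(-2, Rational(-1, 5)), -1))), 1034) = Mul(Add(Rational(-5, 2), Mul(-15, Pow(Rational(2, 5), -1))), 1034) = Mul(Add(Rational(-5, 2), Mul(-15, Rational(5, 2))), 1034) = Mul(Add(Rational(-5, 2), Rational(-75, 2)), 1034) = Mul(-40, 1034) = -41360)
Mul(5239, Pow(K, -1)) = Mul(5239, Pow(-41360, -1)) = Mul(5239, Rational(-1, 41360)) = Rational(-5239, 41360)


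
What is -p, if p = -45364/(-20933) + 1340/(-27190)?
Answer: -10958154/5174257 ≈ -2.1178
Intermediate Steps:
p = 10958154/5174257 (p = -45364*(-1/20933) + 1340*(-1/27190) = 4124/1903 - 134/2719 = 10958154/5174257 ≈ 2.1178)
-p = -1*10958154/5174257 = -10958154/5174257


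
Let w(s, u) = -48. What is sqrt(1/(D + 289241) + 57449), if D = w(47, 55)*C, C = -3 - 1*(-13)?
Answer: sqrt(4790265091075090)/288761 ≈ 239.69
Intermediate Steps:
C = 10 (C = -3 + 13 = 10)
D = -480 (D = -48*10 = -480)
sqrt(1/(D + 289241) + 57449) = sqrt(1/(-480 + 289241) + 57449) = sqrt(1/288761 + 57449) = sqrt(16589030690/288761) = sqrt(4790265091075090)/288761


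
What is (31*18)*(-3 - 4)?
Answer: -3906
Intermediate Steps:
(31*18)*(-3 - 4) = 558*(-7) = -3906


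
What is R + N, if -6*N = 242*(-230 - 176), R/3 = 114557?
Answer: 1080139/3 ≈ 3.6005e+5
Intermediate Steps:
R = 343671 (R = 3*114557 = 343671)
N = 49126/3 (N = -121*(-230 - 176)/3 = -121*(-406)/3 = -⅙*(-98252) = 49126/3 ≈ 16375.)
R + N = 343671 + 49126/3 = 1080139/3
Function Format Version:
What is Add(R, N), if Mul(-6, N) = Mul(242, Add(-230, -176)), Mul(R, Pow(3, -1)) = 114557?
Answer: Rational(1080139, 3) ≈ 3.6005e+5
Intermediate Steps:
R = 343671 (R = Mul(3, 114557) = 343671)
N = Rational(49126, 3) (N = Mul(Rational(-1, 6), Mul(242, Add(-230, -176))) = Mul(Rational(-1, 6), Mul(242, -406)) = Mul(Rational(-1, 6), -98252) = Rational(49126, 3) ≈ 16375.)
Add(R, N) = Add(343671, Rational(49126, 3)) = Rational(1080139, 3)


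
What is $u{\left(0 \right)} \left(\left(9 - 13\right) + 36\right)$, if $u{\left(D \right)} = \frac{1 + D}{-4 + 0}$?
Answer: $-8$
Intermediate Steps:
$u{\left(D \right)} = - \frac{1}{4} - \frac{D}{4}$ ($u{\left(D \right)} = \frac{1 + D}{-4} = \left(1 + D\right) \left(- \frac{1}{4}\right) = - \frac{1}{4} - \frac{D}{4}$)
$u{\left(0 \right)} \left(\left(9 - 13\right) + 36\right) = \left(- \frac{1}{4} - 0\right) \left(\left(9 - 13\right) + 36\right) = \left(- \frac{1}{4} + 0\right) \left(-4 + 36\right) = \left(- \frac{1}{4}\right) 32 = -8$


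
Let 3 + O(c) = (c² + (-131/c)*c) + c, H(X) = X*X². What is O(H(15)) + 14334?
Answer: 11408200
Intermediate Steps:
H(X) = X³
O(c) = -134 + c + c² (O(c) = -3 + ((c² + (-131/c)*c) + c) = -3 + ((c² - 131) + c) = -3 + ((-131 + c²) + c) = -3 + (-131 + c + c²) = -134 + c + c²)
O(H(15)) + 14334 = (-134 + 15³ + (15³)²) + 14334 = (-134 + 3375 + 3375²) + 14334 = (-134 + 3375 + 11390625) + 14334 = 11393866 + 14334 = 11408200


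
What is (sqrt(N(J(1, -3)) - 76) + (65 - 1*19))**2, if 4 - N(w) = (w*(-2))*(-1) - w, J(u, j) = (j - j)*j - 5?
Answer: (46 + I*sqrt(67))**2 ≈ 2049.0 + 753.05*I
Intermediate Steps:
J(u, j) = -5 (J(u, j) = 0*j - 5 = 0 - 5 = -5)
N(w) = 4 - w (N(w) = 4 - ((w*(-2))*(-1) - w) = 4 - (-2*w*(-1) - w) = 4 - (2*w - w) = 4 - w)
(sqrt(N(J(1, -3)) - 76) + (65 - 1*19))**2 = (sqrt((4 - 1*(-5)) - 76) + (65 - 1*19))**2 = (sqrt((4 + 5) - 76) + (65 - 19))**2 = (sqrt(9 - 76) + 46)**2 = (sqrt(-67) + 46)**2 = (I*sqrt(67) + 46)**2 = (46 + I*sqrt(67))**2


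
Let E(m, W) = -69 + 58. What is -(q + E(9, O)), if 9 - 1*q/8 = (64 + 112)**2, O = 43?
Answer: 247747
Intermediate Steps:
E(m, W) = -11
q = -247736 (q = 72 - 8*(64 + 112)**2 = 72 - 8*176**2 = 72 - 8*30976 = 72 - 247808 = -247736)
-(q + E(9, O)) = -(-247736 - 11) = -1*(-247747) = 247747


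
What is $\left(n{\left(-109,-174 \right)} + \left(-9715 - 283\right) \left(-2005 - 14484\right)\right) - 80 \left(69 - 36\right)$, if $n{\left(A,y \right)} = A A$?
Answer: $164866263$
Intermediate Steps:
$n{\left(A,y \right)} = A^{2}$
$\left(n{\left(-109,-174 \right)} + \left(-9715 - 283\right) \left(-2005 - 14484\right)\right) - 80 \left(69 - 36\right) = \left(\left(-109\right)^{2} + \left(-9715 - 283\right) \left(-2005 - 14484\right)\right) - 80 \left(69 - 36\right) = \left(11881 - -164857022\right) - 2640 = \left(11881 + 164857022\right) - 2640 = 164868903 - 2640 = 164866263$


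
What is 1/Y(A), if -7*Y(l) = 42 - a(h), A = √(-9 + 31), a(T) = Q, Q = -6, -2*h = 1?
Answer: -7/48 ≈ -0.14583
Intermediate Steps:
h = -½ (h = -½*1 = -½ ≈ -0.50000)
a(T) = -6
A = √22 ≈ 4.6904
Y(l) = -48/7 (Y(l) = -(42 - 1*(-6))/7 = -(42 + 6)/7 = -⅐*48 = -48/7)
1/Y(A) = 1/(-48/7) = -7/48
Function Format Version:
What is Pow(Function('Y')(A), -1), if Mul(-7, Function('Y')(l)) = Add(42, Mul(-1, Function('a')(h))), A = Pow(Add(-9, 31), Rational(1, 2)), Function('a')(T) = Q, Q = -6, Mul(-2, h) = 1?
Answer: Rational(-7, 48) ≈ -0.14583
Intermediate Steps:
h = Rational(-1, 2) (h = Mul(Rational(-1, 2), 1) = Rational(-1, 2) ≈ -0.50000)
Function('a')(T) = -6
A = Pow(22, Rational(1, 2)) ≈ 4.6904
Function('Y')(l) = Rational(-48, 7) (Function('Y')(l) = Mul(Rational(-1, 7), Add(42, Mul(-1, -6))) = Mul(Rational(-1, 7), Add(42, 6)) = Mul(Rational(-1, 7), 48) = Rational(-48, 7))
Pow(Function('Y')(A), -1) = Pow(Rational(-48, 7), -1) = Rational(-7, 48)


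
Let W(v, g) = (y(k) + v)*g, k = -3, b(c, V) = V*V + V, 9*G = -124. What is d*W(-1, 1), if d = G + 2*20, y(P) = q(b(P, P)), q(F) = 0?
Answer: -236/9 ≈ -26.222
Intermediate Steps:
G = -124/9 (G = (⅑)*(-124) = -124/9 ≈ -13.778)
b(c, V) = V + V² (b(c, V) = V² + V = V + V²)
y(P) = 0
W(v, g) = g*v (W(v, g) = (0 + v)*g = v*g = g*v)
d = 236/9 (d = -124/9 + 2*20 = -124/9 + 40 = 236/9 ≈ 26.222)
d*W(-1, 1) = 236*(1*(-1))/9 = (236/9)*(-1) = -236/9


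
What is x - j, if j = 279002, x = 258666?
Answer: -20336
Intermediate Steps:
x - j = 258666 - 1*279002 = 258666 - 279002 = -20336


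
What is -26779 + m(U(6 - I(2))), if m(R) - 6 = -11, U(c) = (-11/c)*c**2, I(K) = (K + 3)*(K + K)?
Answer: -26784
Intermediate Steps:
I(K) = 2*K*(3 + K) (I(K) = (3 + K)*(2*K) = 2*K*(3 + K))
U(c) = -11*c
m(R) = -5 (m(R) = 6 - 11 = -5)
-26779 + m(U(6 - I(2))) = -26779 - 5 = -26784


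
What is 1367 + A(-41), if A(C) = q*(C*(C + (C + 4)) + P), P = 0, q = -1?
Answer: -1831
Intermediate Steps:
A(C) = -C*(4 + 2*C) (A(C) = -(C*(C + (C + 4)) + 0) = -(C*(C + (4 + C)) + 0) = -(C*(4 + 2*C) + 0) = -C*(4 + 2*C))
1367 + A(-41) = 1367 + 2*(-41)*(-2 - 1*(-41)) = 1367 + 2*(-41)*(-2 + 41) = 1367 + 2*(-41)*39 = 1367 - 3198 = -1831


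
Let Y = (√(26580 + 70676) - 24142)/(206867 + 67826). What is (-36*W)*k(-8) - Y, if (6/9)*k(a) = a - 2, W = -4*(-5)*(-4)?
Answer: -11866713458/274693 - 2*√24314/274693 ≈ -43200.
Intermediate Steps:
W = -80 (W = 20*(-4) = -80)
Y = -24142/274693 + 2*√24314/274693 (Y = (√97256 - 24142)/274693 = (2*√24314 - 24142)*(1/274693) = (-24142 + 2*√24314)*(1/274693) = -24142/274693 + 2*√24314/274693 ≈ -0.086752)
k(a) = -3 + 3*a/2 (k(a) = 3*(a - 2)/2 = 3*(-2 + a)/2 = -3 + 3*a/2)
(-36*W)*k(-8) - Y = (-36*(-80))*(-3 + (3/2)*(-8)) - (-24142/274693 + 2*√24314/274693) = 2880*(-3 - 12) + (24142/274693 - 2*√24314/274693) = 2880*(-15) + (24142/274693 - 2*√24314/274693) = -43200 + (24142/274693 - 2*√24314/274693) = -11866713458/274693 - 2*√24314/274693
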